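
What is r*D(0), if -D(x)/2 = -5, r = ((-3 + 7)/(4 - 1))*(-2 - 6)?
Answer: -320/3 ≈ -106.67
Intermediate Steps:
r = -32/3 (r = (4/3)*(-8) = -32/3 ≈ -10.667)
D(x) = 10 (D(x) = -2*(-5) = 10)
r*D(0) = -32/3*10 = -320/3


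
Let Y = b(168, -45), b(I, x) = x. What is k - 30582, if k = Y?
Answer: -30627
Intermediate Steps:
Y = -45
k = -45
k - 30582 = -45 - 30582 = -30627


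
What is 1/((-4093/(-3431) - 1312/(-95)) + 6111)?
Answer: 325945/1996740202 ≈ 0.00016324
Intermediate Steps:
1/((-4093/(-3431) - 1312/(-95)) + 6111) = 1/((-4093*(-1/3431) - 1312*(-1/95)) + 6111) = 1/((4093/3431 + 1312/95) + 6111) = 1/(4890307/325945 + 6111) = 1/(1996740202/325945) = 325945/1996740202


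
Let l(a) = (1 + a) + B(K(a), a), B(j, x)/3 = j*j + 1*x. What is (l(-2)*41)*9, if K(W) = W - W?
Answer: -2583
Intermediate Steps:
K(W) = 0
B(j, x) = 3*x + 3*j**2 (B(j, x) = 3*(j*j + 1*x) = 3*(j**2 + x) = 3*(x + j**2) = 3*x + 3*j**2)
l(a) = 1 + 4*a (l(a) = (1 + a) + (3*a + 3*0**2) = (1 + a) + (3*a + 3*0) = (1 + a) + (3*a + 0) = (1 + a) + 3*a = 1 + 4*a)
(l(-2)*41)*9 = ((1 + 4*(-2))*41)*9 = ((1 - 8)*41)*9 = -7*41*9 = -287*9 = -2583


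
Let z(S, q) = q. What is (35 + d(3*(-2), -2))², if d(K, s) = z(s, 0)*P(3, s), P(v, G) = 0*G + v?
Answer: 1225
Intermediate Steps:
P(v, G) = v (P(v, G) = 0 + v = v)
d(K, s) = 0 (d(K, s) = 0*3 = 0)
(35 + d(3*(-2), -2))² = (35 + 0)² = 35² = 1225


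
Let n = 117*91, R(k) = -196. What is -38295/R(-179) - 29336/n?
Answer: 57425287/298116 ≈ 192.63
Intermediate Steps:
n = 10647
-38295/R(-179) - 29336/n = -38295/(-196) - 29336/10647 = -38295*(-1/196) - 29336*1/10647 = 38295/196 - 29336/10647 = 57425287/298116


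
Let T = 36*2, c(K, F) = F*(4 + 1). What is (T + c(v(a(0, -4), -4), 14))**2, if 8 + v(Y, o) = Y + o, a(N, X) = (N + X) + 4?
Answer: 20164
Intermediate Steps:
a(N, X) = 4 + N + X
v(Y, o) = -8 + Y + o (v(Y, o) = -8 + (Y + o) = -8 + Y + o)
c(K, F) = 5*F (c(K, F) = F*5 = 5*F)
T = 72
(T + c(v(a(0, -4), -4), 14))**2 = (72 + 5*14)**2 = (72 + 70)**2 = 142**2 = 20164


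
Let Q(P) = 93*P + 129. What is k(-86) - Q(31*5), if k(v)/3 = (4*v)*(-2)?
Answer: -12480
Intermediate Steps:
Q(P) = 129 + 93*P
k(v) = -24*v (k(v) = 3*((4*v)*(-2)) = 3*(-8*v) = -24*v)
k(-86) - Q(31*5) = -24*(-86) - (129 + 93*(31*5)) = 2064 - (129 + 93*155) = 2064 - (129 + 14415) = 2064 - 1*14544 = 2064 - 14544 = -12480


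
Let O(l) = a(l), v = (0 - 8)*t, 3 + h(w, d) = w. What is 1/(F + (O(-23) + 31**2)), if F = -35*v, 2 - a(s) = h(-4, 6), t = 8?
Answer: 1/3210 ≈ 0.00031153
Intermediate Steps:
h(w, d) = -3 + w
a(s) = 9 (a(s) = 2 - (-3 - 4) = 2 - 1*(-7) = 2 + 7 = 9)
v = -64 (v = (0 - 8)*8 = -8*8 = -64)
O(l) = 9
F = 2240 (F = -35*(-64) = 2240)
1/(F + (O(-23) + 31**2)) = 1/(2240 + (9 + 31**2)) = 1/(2240 + (9 + 961)) = 1/(2240 + 970) = 1/3210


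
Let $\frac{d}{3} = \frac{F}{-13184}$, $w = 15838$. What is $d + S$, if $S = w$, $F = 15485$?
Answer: $\frac{208761737}{13184} \approx 15834.0$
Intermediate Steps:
$S = 15838$
$d = - \frac{46455}{13184}$ ($d = 3 \frac{15485}{-13184} = 3 \cdot 15485 \left(- \frac{1}{13184}\right) = 3 \left(- \frac{15485}{13184}\right) = - \frac{46455}{13184} \approx -3.5236$)
$d + S = - \frac{46455}{13184} + 15838 = \frac{208761737}{13184}$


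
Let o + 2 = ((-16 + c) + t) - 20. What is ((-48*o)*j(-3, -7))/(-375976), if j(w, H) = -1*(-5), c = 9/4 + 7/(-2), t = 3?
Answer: -2175/93994 ≈ -0.023140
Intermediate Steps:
c = -5/4 (c = 9*(¼) + 7*(-½) = 9/4 - 7/2 = -5/4 ≈ -1.2500)
o = -145/4 (o = -2 + (((-16 - 5/4) + 3) - 20) = -2 + ((-69/4 + 3) - 20) = -2 + (-57/4 - 20) = -2 - 137/4 = -145/4 ≈ -36.250)
j(w, H) = 5
((-48*o)*j(-3, -7))/(-375976) = (-48*(-145/4)*5)/(-375976) = (1740*5)*(-1/375976) = 8700*(-1/375976) = -2175/93994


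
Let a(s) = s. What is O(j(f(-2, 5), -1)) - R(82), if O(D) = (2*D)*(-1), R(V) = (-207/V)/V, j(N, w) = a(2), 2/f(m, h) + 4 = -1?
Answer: -26689/6724 ≈ -3.9692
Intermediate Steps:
f(m, h) = -⅖ (f(m, h) = 2/(-4 - 1) = 2/(-5) = 2*(-⅕) = -⅖)
j(N, w) = 2
R(V) = -207/V²
O(D) = -2*D
O(j(f(-2, 5), -1)) - R(82) = -2*2 - (-207)/82² = -4 - (-207)/6724 = -4 - 1*(-207/6724) = -4 + 207/6724 = -26689/6724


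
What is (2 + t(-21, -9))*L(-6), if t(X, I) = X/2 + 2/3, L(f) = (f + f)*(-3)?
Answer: -282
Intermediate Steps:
L(f) = -6*f (L(f) = (2*f)*(-3) = -6*f)
t(X, I) = 2/3 + X/2 (t(X, I) = X*(1/2) + 2*(1/3) = X/2 + 2/3 = 2/3 + X/2)
(2 + t(-21, -9))*L(-6) = (2 + (2/3 + (1/2)*(-21)))*(-6*(-6)) = (2 + (2/3 - 21/2))*36 = (2 - 59/6)*36 = -47/6*36 = -282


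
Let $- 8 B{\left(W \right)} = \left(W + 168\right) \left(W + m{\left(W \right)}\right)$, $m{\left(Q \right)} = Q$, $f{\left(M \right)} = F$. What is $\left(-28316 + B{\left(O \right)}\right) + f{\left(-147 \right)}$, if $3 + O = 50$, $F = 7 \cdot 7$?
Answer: $- \frac{123173}{4} \approx -30793.0$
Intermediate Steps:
$F = 49$
$f{\left(M \right)} = 49$
$O = 47$ ($O = -3 + 50 = 47$)
$B{\left(W \right)} = - \frac{W \left(168 + W\right)}{4}$ ($B{\left(W \right)} = - \frac{\left(W + 168\right) \left(W + W\right)}{8} = - \frac{\left(168 + W\right) 2 W}{8} = - \frac{2 W \left(168 + W\right)}{8} = - \frac{W \left(168 + W\right)}{4}$)
$\left(-28316 + B{\left(O \right)}\right) + f{\left(-147 \right)} = \left(-28316 + \frac{1}{4} \cdot 47 \left(-168 - 47\right)\right) + 49 = \left(-28316 + \frac{1}{4} \cdot 47 \left(-215\right)\right) + 49 = \left(-28316 - \frac{10105}{4}\right) + 49 = - \frac{123369}{4} + 49 = - \frac{123173}{4}$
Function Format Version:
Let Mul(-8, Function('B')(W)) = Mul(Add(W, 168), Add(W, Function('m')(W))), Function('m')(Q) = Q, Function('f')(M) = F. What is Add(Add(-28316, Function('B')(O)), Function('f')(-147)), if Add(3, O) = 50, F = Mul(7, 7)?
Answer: Rational(-123173, 4) ≈ -30793.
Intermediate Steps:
F = 49
Function('f')(M) = 49
O = 47 (O = Add(-3, 50) = 47)
Function('B')(W) = Mul(Rational(-1, 4), W, Add(168, W)) (Function('B')(W) = Mul(Rational(-1, 8), Mul(Add(W, 168), Add(W, W))) = Mul(Rational(-1, 8), Mul(Add(168, W), Mul(2, W))) = Mul(Rational(-1, 8), Mul(2, W, Add(168, W))) = Mul(Rational(-1, 4), W, Add(168, W)))
Add(Add(-28316, Function('B')(O)), Function('f')(-147)) = Add(Add(-28316, Mul(Rational(1, 4), 47, Add(-168, Mul(-1, 47)))), 49) = Add(Add(-28316, Mul(Rational(1, 4), 47, Add(-168, -47))), 49) = Add(Add(-28316, Mul(Rational(1, 4), 47, -215)), 49) = Add(Add(-28316, Rational(-10105, 4)), 49) = Add(Rational(-123369, 4), 49) = Rational(-123173, 4)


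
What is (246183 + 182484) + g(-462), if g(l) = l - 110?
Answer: 428095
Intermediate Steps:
g(l) = -110 + l
(246183 + 182484) + g(-462) = (246183 + 182484) + (-110 - 462) = 428667 - 572 = 428095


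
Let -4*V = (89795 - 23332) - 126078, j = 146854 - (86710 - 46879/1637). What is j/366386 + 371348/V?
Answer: 896771559048049/35755519975430 ≈ 25.081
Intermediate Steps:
j = 98502607/1637 (j = 146854 - (86710 - 46879/1637) = 146854 - 1*141897391/1637 = 146854 - 141897391/1637 = 98502607/1637 ≈ 60173.)
V = 59615/4 (V = -((89795 - 23332) - 126078)/4 = -(66463 - 126078)/4 = -¼*(-59615) = 59615/4 ≈ 14904.)
j/366386 + 371348/V = (98502607/1637)/366386 + 371348/(59615/4) = (98502607/1637)*(1/366386) + 371348*(4/59615) = 98502607/599773882 + 1485392/59615 = 896771559048049/35755519975430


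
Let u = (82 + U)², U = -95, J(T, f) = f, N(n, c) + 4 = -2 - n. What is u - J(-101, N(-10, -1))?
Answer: 165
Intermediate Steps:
N(n, c) = -6 - n (N(n, c) = -4 + (-2 - n) = -6 - n)
u = 169 (u = (82 - 95)² = (-13)² = 169)
u - J(-101, N(-10, -1)) = 169 - (-6 - 1*(-10)) = 169 - (-6 + 10) = 169 - 1*4 = 169 - 4 = 165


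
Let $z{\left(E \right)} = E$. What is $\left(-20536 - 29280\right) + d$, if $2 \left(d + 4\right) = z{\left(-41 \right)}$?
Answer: $- \frac{99681}{2} \approx -49841.0$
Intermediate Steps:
$d = - \frac{49}{2}$ ($d = -4 + \frac{1}{2} \left(-41\right) = -4 - \frac{41}{2} = - \frac{49}{2} \approx -24.5$)
$\left(-20536 - 29280\right) + d = \left(-20536 - 29280\right) - \frac{49}{2} = -49816 - \frac{49}{2} = - \frac{99681}{2}$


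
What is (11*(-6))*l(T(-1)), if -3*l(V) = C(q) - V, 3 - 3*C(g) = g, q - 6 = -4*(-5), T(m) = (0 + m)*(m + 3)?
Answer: -374/3 ≈ -124.67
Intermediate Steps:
T(m) = m*(3 + m)
q = 26 (q = 6 - 4*(-5) = 6 + 20 = 26)
C(g) = 1 - g/3
l(V) = 23/9 + V/3 (l(V) = -((1 - 1/3*26) - V)/3 = -((1 - 26/3) - V)/3 = -(-23/3 - V)/3 = 23/9 + V/3)
(11*(-6))*l(T(-1)) = (11*(-6))*(23/9 + (-(3 - 1))/3) = -66*(23/9 + (-1*2)/3) = -66*(23/9 + (1/3)*(-2)) = -66*(23/9 - 2/3) = -66*17/9 = -374/3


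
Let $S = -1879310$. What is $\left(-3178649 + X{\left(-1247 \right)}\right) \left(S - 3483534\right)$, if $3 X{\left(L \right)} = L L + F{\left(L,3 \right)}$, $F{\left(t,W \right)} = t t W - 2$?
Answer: $\frac{17782724136572}{3} \approx 5.9276 \cdot 10^{12}$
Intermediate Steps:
$F{\left(t,W \right)} = -2 + W t^{2}$ ($F{\left(t,W \right)} = t^{2} W - 2 = W t^{2} - 2 = -2 + W t^{2}$)
$X{\left(L \right)} = - \frac{2}{3} + \frac{4 L^{2}}{3}$ ($X{\left(L \right)} = \frac{L L + \left(-2 + 3 L^{2}\right)}{3} = \frac{L^{2} + \left(-2 + 3 L^{2}\right)}{3} = \frac{-2 + 4 L^{2}}{3} = - \frac{2}{3} + \frac{4 L^{2}}{3}$)
$\left(-3178649 + X{\left(-1247 \right)}\right) \left(S - 3483534\right) = \left(-3178649 - \left(\frac{2}{3} - \frac{4 \left(-1247\right)^{2}}{3}\right)\right) \left(-1879310 - 3483534\right) = \left(-3178649 + \left(- \frac{2}{3} + \frac{4}{3} \cdot 1555009\right)\right) \left(-5362844\right) = \left(-3178649 + \left(- \frac{2}{3} + \frac{6220036}{3}\right)\right) \left(-5362844\right) = \left(-3178649 + \frac{6220034}{3}\right) \left(-5362844\right) = \left(- \frac{3315913}{3}\right) \left(-5362844\right) = \frac{17782724136572}{3}$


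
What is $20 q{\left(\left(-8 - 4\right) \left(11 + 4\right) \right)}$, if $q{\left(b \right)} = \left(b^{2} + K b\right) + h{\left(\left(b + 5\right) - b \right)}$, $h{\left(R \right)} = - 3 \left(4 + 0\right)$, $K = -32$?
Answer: $762960$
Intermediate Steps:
$h{\left(R \right)} = -12$ ($h{\left(R \right)} = \left(-3\right) 4 = -12$)
$q{\left(b \right)} = -12 + b^{2} - 32 b$ ($q{\left(b \right)} = \left(b^{2} - 32 b\right) - 12 = -12 + b^{2} - 32 b$)
$20 q{\left(\left(-8 - 4\right) \left(11 + 4\right) \right)} = 20 \left(-12 + \left(\left(-8 - 4\right) \left(11 + 4\right)\right)^{2} - 32 \left(-8 - 4\right) \left(11 + 4\right)\right) = 20 \left(-12 + \left(\left(-12\right) 15\right)^{2} - 32 \left(\left(-12\right) 15\right)\right) = 20 \left(-12 + \left(-180\right)^{2} - -5760\right) = 20 \left(-12 + 32400 + 5760\right) = 20 \cdot 38148 = 762960$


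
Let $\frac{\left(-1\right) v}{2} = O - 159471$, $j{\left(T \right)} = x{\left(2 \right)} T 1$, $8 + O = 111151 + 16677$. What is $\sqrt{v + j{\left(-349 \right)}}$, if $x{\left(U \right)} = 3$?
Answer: $\sqrt{62255} \approx 249.51$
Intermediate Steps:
$O = 127820$ ($O = -8 + \left(111151 + 16677\right) = -8 + 127828 = 127820$)
$j{\left(T \right)} = 3 T$ ($j{\left(T \right)} = 3 T 1 = 3 T$)
$v = 63302$ ($v = - 2 \left(127820 - 159471\right) = \left(-2\right) \left(-31651\right) = 63302$)
$\sqrt{v + j{\left(-349 \right)}} = \sqrt{63302 + 3 \left(-349\right)} = \sqrt{63302 - 1047} = \sqrt{62255}$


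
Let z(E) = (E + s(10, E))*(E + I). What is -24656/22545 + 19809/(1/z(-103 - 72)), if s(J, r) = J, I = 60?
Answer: 8474119322719/22545 ≈ 3.7588e+8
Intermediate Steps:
z(E) = (10 + E)*(60 + E) (z(E) = (E + 10)*(E + 60) = (10 + E)*(60 + E))
-24656/22545 + 19809/(1/z(-103 - 72)) = -24656/22545 + 19809/(1/(600 + (-103 - 72)² + 70*(-103 - 72))) = -24656*1/22545 + 19809/(1/(600 + (-175)² + 70*(-175))) = -24656/22545 + 19809/(1/(600 + 30625 - 12250)) = -24656/22545 + 19809/(1/18975) = -24656/22545 + 19809*18975 = -24656/22545 + 375875775 = 8474119322719/22545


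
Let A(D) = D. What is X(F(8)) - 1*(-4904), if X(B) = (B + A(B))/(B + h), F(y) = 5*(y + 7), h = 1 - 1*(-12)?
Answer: 215851/44 ≈ 4905.7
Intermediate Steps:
h = 13 (h = 1 + 12 = 13)
F(y) = 35 + 5*y (F(y) = 5*(7 + y) = 35 + 5*y)
X(B) = 2*B/(13 + B) (X(B) = (B + B)/(B + 13) = (2*B)/(13 + B) = 2*B/(13 + B))
X(F(8)) - 1*(-4904) = 2*(35 + 5*8)/(13 + (35 + 5*8)) - 1*(-4904) = 2*(35 + 40)/(13 + (35 + 40)) + 4904 = 2*75/(13 + 75) + 4904 = 2*75/88 + 4904 = 2*75*(1/88) + 4904 = 75/44 + 4904 = 215851/44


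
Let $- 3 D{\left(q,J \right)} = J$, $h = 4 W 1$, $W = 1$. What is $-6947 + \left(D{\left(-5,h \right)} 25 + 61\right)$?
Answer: $- \frac{20758}{3} \approx -6919.3$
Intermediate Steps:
$h = 4$ ($h = 4 \cdot 1 \cdot 1 = 4 \cdot 1 = 4$)
$D{\left(q,J \right)} = - \frac{J}{3}$
$-6947 + \left(D{\left(-5,h \right)} 25 + 61\right) = -6947 + \left(\left(- \frac{1}{3}\right) 4 \cdot 25 + 61\right) = -6947 + \left(\left(- \frac{4}{3}\right) 25 + 61\right) = -6947 + \left(- \frac{100}{3} + 61\right) = -6947 + \frac{83}{3} = - \frac{20758}{3}$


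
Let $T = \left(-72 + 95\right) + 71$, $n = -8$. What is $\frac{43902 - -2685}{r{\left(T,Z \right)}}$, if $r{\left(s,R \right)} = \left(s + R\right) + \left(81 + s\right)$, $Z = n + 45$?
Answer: $\frac{15529}{102} \approx 152.25$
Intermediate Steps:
$Z = 37$ ($Z = -8 + 45 = 37$)
$T = 94$ ($T = 23 + 71 = 94$)
$r{\left(s,R \right)} = 81 + R + 2 s$ ($r{\left(s,R \right)} = \left(R + s\right) + \left(81 + s\right) = 81 + R + 2 s$)
$\frac{43902 - -2685}{r{\left(T,Z \right)}} = \frac{43902 - -2685}{81 + 37 + 2 \cdot 94} = \frac{43902 + 2685}{81 + 37 + 188} = \frac{46587}{306} = 46587 \cdot \frac{1}{306} = \frac{15529}{102}$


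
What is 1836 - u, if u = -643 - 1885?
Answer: 4364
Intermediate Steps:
u = -2528
1836 - u = 1836 - 1*(-2528) = 1836 + 2528 = 4364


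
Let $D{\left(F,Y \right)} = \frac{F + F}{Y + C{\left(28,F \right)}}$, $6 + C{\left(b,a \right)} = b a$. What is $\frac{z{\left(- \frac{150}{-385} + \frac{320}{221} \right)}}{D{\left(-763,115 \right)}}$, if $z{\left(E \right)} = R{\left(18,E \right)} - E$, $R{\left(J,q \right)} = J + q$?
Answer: $\frac{1755}{7} \approx 250.71$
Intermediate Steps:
$C{\left(b,a \right)} = -6 + a b$ ($C{\left(b,a \right)} = -6 + b a = -6 + a b$)
$D{\left(F,Y \right)} = \frac{2 F}{-6 + Y + 28 F}$ ($D{\left(F,Y \right)} = \frac{F + F}{Y + \left(-6 + F 28\right)} = \frac{2 F}{Y + \left(-6 + 28 F\right)} = \frac{2 F}{-6 + Y + 28 F}$)
$z{\left(E \right)} = 18$ ($z{\left(E \right)} = \left(18 + E\right) - E = 18$)
$\frac{z{\left(- \frac{150}{-385} + \frac{320}{221} \right)}}{D{\left(-763,115 \right)}} = \frac{18}{2 \left(-763\right) \frac{1}{-6 + 115 + 28 \left(-763\right)}} = \frac{18}{2 \left(-763\right) \frac{1}{-6 + 115 - 21364}} = \frac{18}{2 \left(-763\right) \frac{1}{-21255}} = \frac{18}{2 \left(-763\right) \left(- \frac{1}{21255}\right)} = \frac{18}{\frac{14}{195}} = 18 \cdot \frac{195}{14} = \frac{1755}{7}$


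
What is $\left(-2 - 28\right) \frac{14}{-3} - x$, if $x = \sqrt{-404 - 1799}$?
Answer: $140 - i \sqrt{2203} \approx 140.0 - 46.936 i$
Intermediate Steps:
$x = i \sqrt{2203}$ ($x = \sqrt{-2203} = i \sqrt{2203} \approx 46.936 i$)
$\left(-2 - 28\right) \frac{14}{-3} - x = \left(-2 - 28\right) \frac{14}{-3} - i \sqrt{2203} = - 30 \cdot 14 \left(- \frac{1}{3}\right) - i \sqrt{2203} = \left(-30\right) \left(- \frac{14}{3}\right) - i \sqrt{2203} = 140 - i \sqrt{2203}$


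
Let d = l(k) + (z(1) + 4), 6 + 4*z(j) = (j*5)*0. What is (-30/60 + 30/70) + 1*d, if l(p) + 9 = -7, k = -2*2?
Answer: -95/7 ≈ -13.571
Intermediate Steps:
k = -4
z(j) = -3/2 (z(j) = -3/2 + ((j*5)*0)/4 = -3/2 + ((5*j)*0)/4 = -3/2 + (¼)*0 = -3/2 + 0 = -3/2)
l(p) = -16 (l(p) = -9 - 7 = -16)
d = -27/2 (d = -16 + (-3/2 + 4) = -16 + 5/2 = -27/2 ≈ -13.500)
(-30/60 + 30/70) + 1*d = (-30/60 + 30/70) + 1*(-27/2) = (-30*1/60 + 30*(1/70)) - 27/2 = (-½ + 3/7) - 27/2 = -1/14 - 27/2 = -95/7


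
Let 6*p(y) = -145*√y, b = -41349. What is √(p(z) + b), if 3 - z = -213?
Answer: √(-41349 - 145*√6) ≈ 204.22*I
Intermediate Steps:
z = 216 (z = 3 - 1*(-213) = 3 + 213 = 216)
p(y) = -145*√y/6 (p(y) = (-145*√y)/6 = -145*√y/6)
√(p(z) + b) = √(-145*√6 - 41349) = √(-41349 - 145*√6)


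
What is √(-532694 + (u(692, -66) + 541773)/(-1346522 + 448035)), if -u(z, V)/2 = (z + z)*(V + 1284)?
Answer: I*√430030078182353249/898487 ≈ 729.86*I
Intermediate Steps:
u(z, V) = -4*z*(1284 + V) (u(z, V) = -2*(z + z)*(V + 1284) = -2*2*z*(1284 + V) = -4*z*(1284 + V))
√(-532694 + (u(692, -66) + 541773)/(-1346522 + 448035)) = √(-532694 + (-4*692*(1284 - 66) + 541773)/(-1346522 + 448035)) = √(-532694 + (-4*692*1218 + 541773)/(-898487)) = √(-532694 + (-3371424 + 541773)*(-1/898487)) = √(-532694 - 2829651*(-1/898487)) = √(-532694 + 2829651/898487) = √(-478615804327/898487) = I*√430030078182353249/898487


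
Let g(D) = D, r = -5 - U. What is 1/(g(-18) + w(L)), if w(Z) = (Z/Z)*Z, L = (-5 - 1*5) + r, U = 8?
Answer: -1/41 ≈ -0.024390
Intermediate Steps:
r = -13 (r = -5 - 1*8 = -5 - 8 = -13)
L = -23 (L = (-5 - 1*5) - 13 = (-5 - 5) - 13 = -10 - 13 = -23)
w(Z) = Z (w(Z) = 1*Z = Z)
1/(g(-18) + w(L)) = 1/(-18 - 23) = 1/(-41) = -1/41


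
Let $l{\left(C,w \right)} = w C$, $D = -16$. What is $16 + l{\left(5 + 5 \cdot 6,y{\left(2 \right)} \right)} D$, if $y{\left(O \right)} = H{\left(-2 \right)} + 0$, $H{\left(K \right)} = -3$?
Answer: $1696$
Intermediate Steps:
$y{\left(O \right)} = -3$ ($y{\left(O \right)} = -3 + 0 = -3$)
$l{\left(C,w \right)} = C w$
$16 + l{\left(5 + 5 \cdot 6,y{\left(2 \right)} \right)} D = 16 + \left(5 + 5 \cdot 6\right) \left(-3\right) \left(-16\right) = 16 + \left(5 + 30\right) \left(-3\right) \left(-16\right) = 16 + 35 \left(-3\right) \left(-16\right) = 16 - -1680 = 16 + 1680 = 1696$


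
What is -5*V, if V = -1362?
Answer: 6810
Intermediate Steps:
-5*V = -5*(-1362) = 6810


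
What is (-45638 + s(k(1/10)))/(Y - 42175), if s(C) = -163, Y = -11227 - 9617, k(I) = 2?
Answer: 45801/63019 ≈ 0.72678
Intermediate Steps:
Y = -20844
(-45638 + s(k(1/10)))/(Y - 42175) = (-45638 - 163)/(-20844 - 42175) = -45801/(-63019) = -45801*(-1/63019) = 45801/63019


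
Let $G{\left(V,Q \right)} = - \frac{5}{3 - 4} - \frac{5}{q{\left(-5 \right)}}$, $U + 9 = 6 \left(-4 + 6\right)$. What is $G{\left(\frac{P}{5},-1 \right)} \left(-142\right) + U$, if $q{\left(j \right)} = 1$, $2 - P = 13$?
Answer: $3$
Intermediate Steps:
$P = -11$ ($P = 2 - 13 = -11$)
$U = 3$ ($U = -9 + 6 \left(-4 + 6\right) = -9 + 6 \cdot 2 = -9 + 12 = 3$)
$G{\left(V,Q \right)} = 0$ ($G{\left(V,Q \right)} = - \frac{5}{3 - 4} - \frac{5}{1} = - \frac{5}{3 - 4} - 5 = - \frac{5}{-1} - 5 = \left(-5\right) \left(-1\right) - 5 = 5 - 5 = 0$)
$G{\left(\frac{P}{5},-1 \right)} \left(-142\right) + U = 0 \left(-142\right) + 3 = 0 + 3 = 3$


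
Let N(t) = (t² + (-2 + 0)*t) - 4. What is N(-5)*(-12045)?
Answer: -373395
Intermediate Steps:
N(t) = -4 + t² - 2*t (N(t) = (t² - 2*t) - 4 = -4 + t² - 2*t)
N(-5)*(-12045) = (-4 + (-5)² - 2*(-5))*(-12045) = (-4 + 25 + 10)*(-12045) = 31*(-12045) = -373395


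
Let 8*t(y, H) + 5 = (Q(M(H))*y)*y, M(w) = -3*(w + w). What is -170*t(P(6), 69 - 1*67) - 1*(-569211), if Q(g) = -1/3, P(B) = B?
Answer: 2278289/4 ≈ 5.6957e+5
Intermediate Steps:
M(w) = -6*w
Q(g) = -⅓ (Q(g) = -1*⅓ = -⅓)
t(y, H) = -5/8 - y²/24 (t(y, H) = -5/8 + ((-y/3)*y)/8 = -5/8 + (-y²/3)/8 = -5/8 - y²/24)
-170*t(P(6), 69 - 1*67) - 1*(-569211) = -170*(-5/8 - 1/24*6²) - 1*(-569211) = -170*(-5/8 - 1/24*36) + 569211 = -170*(-5/8 - 3/2) + 569211 = -170*(-17/8) + 569211 = 1445/4 + 569211 = 2278289/4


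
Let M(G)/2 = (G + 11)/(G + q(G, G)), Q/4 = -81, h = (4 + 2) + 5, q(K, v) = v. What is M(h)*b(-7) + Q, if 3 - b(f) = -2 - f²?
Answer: -216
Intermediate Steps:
h = 11 (h = 6 + 5 = 11)
b(f) = 5 + f² (b(f) = 3 - (-2 - f²) = 3 + (2 + f²) = 5 + f²)
Q = -324 (Q = 4*(-81) = -324)
M(G) = (11 + G)/G (M(G) = 2*((G + 11)/(G + G)) = 2*((11 + G)/((2*G))) = 2*((11 + G)*(1/(2*G))) = 2*((11 + G)/(2*G)) = (11 + G)/G)
M(h)*b(-7) + Q = ((11 + 11)/11)*(5 + (-7)²) - 324 = ((1/11)*22)*(5 + 49) - 324 = 2*54 - 324 = 108 - 324 = -216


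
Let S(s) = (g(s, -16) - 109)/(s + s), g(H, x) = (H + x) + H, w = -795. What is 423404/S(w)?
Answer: 134642472/343 ≈ 3.9254e+5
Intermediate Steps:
g(H, x) = x + 2*H
S(s) = (-125 + 2*s)/(2*s) (S(s) = ((-16 + 2*s) - 109)/(s + s) = (-125 + 2*s)/((2*s)) = (-125 + 2*s)*(1/(2*s)) = (-125 + 2*s)/(2*s))
423404/S(w) = 423404/(((-125/2 - 795)/(-795))) = 423404/((-1/795*(-1715/2))) = 423404/(343/318) = 423404*(318/343) = 134642472/343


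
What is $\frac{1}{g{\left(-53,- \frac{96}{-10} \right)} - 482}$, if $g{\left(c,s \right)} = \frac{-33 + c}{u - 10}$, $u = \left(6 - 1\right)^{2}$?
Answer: $- \frac{15}{7316} \approx -0.0020503$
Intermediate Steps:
$u = 25$ ($u = 5^{2} = 25$)
$g{\left(c,s \right)} = - \frac{11}{5} + \frac{c}{15}$ ($g{\left(c,s \right)} = \frac{-33 + c}{25 - 10} = \frac{-33 + c}{15} = \left(-33 + c\right) \frac{1}{15} = - \frac{11}{5} + \frac{c}{15}$)
$\frac{1}{g{\left(-53,- \frac{96}{-10} \right)} - 482} = \frac{1}{\left(- \frac{11}{5} + \frac{1}{15} \left(-53\right)\right) - 482} = \frac{1}{\left(- \frac{11}{5} - \frac{53}{15}\right) - 482} = \frac{1}{- \frac{86}{15} - 482} = \frac{1}{- \frac{7316}{15}} = - \frac{15}{7316}$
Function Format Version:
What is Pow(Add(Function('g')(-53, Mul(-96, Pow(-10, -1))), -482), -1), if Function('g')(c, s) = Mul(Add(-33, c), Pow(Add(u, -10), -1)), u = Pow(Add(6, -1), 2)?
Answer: Rational(-15, 7316) ≈ -0.0020503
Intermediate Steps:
u = 25 (u = Pow(5, 2) = 25)
Function('g')(c, s) = Add(Rational(-11, 5), Mul(Rational(1, 15), c)) (Function('g')(c, s) = Mul(Add(-33, c), Pow(Add(25, -10), -1)) = Mul(Add(-33, c), Pow(15, -1)) = Mul(Add(-33, c), Rational(1, 15)) = Add(Rational(-11, 5), Mul(Rational(1, 15), c)))
Pow(Add(Function('g')(-53, Mul(-96, Pow(-10, -1))), -482), -1) = Pow(Add(Add(Rational(-11, 5), Mul(Rational(1, 15), -53)), -482), -1) = Pow(Add(Add(Rational(-11, 5), Rational(-53, 15)), -482), -1) = Pow(Add(Rational(-86, 15), -482), -1) = Pow(Rational(-7316, 15), -1) = Rational(-15, 7316)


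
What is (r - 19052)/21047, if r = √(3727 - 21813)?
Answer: -19052/21047 + I*√18086/21047 ≈ -0.90521 + 0.0063897*I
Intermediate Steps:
r = I*√18086 (r = √(-18086) = I*√18086 ≈ 134.48*I)
(r - 19052)/21047 = (I*√18086 - 19052)/21047 = (-19052 + I*√18086)*(1/21047) = -19052/21047 + I*√18086/21047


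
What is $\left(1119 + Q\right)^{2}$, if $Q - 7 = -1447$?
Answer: $103041$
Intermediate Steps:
$Q = -1440$ ($Q = 7 - 1447 = -1440$)
$\left(1119 + Q\right)^{2} = \left(1119 - 1440\right)^{2} = \left(-321\right)^{2} = 103041$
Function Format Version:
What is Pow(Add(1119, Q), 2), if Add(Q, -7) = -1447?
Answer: 103041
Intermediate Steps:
Q = -1440 (Q = Add(7, -1447) = -1440)
Pow(Add(1119, Q), 2) = Pow(Add(1119, -1440), 2) = Pow(-321, 2) = 103041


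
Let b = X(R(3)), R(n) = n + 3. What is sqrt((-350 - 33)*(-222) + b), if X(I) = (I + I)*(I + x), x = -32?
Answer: sqrt(84714) ≈ 291.06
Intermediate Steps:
R(n) = 3 + n
X(I) = 2*I*(-32 + I) (X(I) = (I + I)*(I - 32) = (2*I)*(-32 + I) = 2*I*(-32 + I))
b = -312 (b = 2*(3 + 3)*(-32 + (3 + 3)) = 2*6*(-32 + 6) = 2*6*(-26) = -312)
sqrt((-350 - 33)*(-222) + b) = sqrt((-350 - 33)*(-222) - 312) = sqrt(-383*(-222) - 312) = sqrt(85026 - 312) = sqrt(84714)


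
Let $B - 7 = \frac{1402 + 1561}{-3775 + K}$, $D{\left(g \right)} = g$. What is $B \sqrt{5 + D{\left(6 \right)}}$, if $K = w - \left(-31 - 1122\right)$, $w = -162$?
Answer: $\frac{16525 \sqrt{11}}{2784} \approx 19.686$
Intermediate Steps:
$K = 991$ ($K = -162 - \left(-31 - 1122\right) = -162 - -1153 = -162 + 1153 = 991$)
$B = \frac{16525}{2784}$ ($B = 7 + \frac{1402 + 1561}{-3775 + 991} = 7 + \frac{2963}{-2784} = 7 + 2963 \left(- \frac{1}{2784}\right) = 7 - \frac{2963}{2784} = \frac{16525}{2784} \approx 5.9357$)
$B \sqrt{5 + D{\left(6 \right)}} = \frac{16525 \sqrt{5 + 6}}{2784} = \frac{16525 \sqrt{11}}{2784}$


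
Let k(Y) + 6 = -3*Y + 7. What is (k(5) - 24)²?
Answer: 1444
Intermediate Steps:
k(Y) = 1 - 3*Y (k(Y) = -6 + (-3*Y + 7) = -6 + (7 - 3*Y) = 1 - 3*Y)
(k(5) - 24)² = ((1 - 3*5) - 24)² = ((1 - 15) - 24)² = (-14 - 24)² = (-38)² = 1444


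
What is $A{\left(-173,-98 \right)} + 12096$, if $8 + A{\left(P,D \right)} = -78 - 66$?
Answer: $11944$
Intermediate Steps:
$A{\left(P,D \right)} = -152$ ($A{\left(P,D \right)} = -8 - 144 = -152$)
$A{\left(-173,-98 \right)} + 12096 = -152 + 12096 = 11944$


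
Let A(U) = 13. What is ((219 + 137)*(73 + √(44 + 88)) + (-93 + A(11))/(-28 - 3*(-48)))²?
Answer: 582030408256/841 + 1073171968*√33/29 ≈ 9.0465e+8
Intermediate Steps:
((219 + 137)*(73 + √(44 + 88)) + (-93 + A(11))/(-28 - 3*(-48)))² = ((219 + 137)*(73 + √(44 + 88)) + (-93 + 13)/(-28 - 3*(-48)))² = (356*(73 + √132) - 80/(-28 + 144))² = (356*(73 + 2*√33) - 80/116)² = ((25988 + 712*√33) - 80*1/116)² = ((25988 + 712*√33) - 20/29)² = (753632/29 + 712*√33)²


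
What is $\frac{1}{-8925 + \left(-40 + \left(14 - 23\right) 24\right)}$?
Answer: $- \frac{1}{9181} \approx -0.00010892$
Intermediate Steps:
$\frac{1}{-8925 + \left(-40 + \left(14 - 23\right) 24\right)} = \frac{1}{-8925 - 256} = \frac{1}{-9181} = - \frac{1}{9181}$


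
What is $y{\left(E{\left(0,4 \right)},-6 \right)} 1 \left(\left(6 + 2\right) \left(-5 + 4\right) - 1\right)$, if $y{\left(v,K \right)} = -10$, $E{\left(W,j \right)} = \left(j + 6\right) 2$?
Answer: $90$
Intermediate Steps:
$E{\left(W,j \right)} = 12 + 2 j$ ($E{\left(W,j \right)} = \left(6 + j\right) 2 = 12 + 2 j$)
$y{\left(E{\left(0,4 \right)},-6 \right)} 1 \left(\left(6 + 2\right) \left(-5 + 4\right) - 1\right) = - 10 \cdot 1 \left(\left(6 + 2\right) \left(-5 + 4\right) - 1\right) = - 10 \cdot 1 \left(8 \left(-1\right) - 1\right) = - 10 \cdot 1 \left(-8 - 1\right) = - 10 \cdot 1 \left(-9\right) = \left(-10\right) \left(-9\right) = 90$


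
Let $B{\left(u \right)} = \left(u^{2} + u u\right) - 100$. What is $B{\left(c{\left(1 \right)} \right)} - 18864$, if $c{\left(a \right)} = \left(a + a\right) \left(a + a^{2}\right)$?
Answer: $-18932$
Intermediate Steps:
$c{\left(a \right)} = 2 a \left(a + a^{2}\right)$
$B{\left(u \right)} = -100 + 2 u^{2}$ ($B{\left(u \right)} = \left(u^{2} + u^{2}\right) - 100 = 2 u^{2} - 100 = -100 + 2 u^{2}$)
$B{\left(c{\left(1 \right)} \right)} - 18864 = \left(-100 + 2 \left(2 \cdot 1^{2} \left(1 + 1\right)\right)^{2}\right) - 18864 = \left(-100 + 2 \left(2 \cdot 1 \cdot 2\right)^{2}\right) - 18864 = \left(-100 + 2 \cdot 4^{2}\right) - 18864 = \left(-100 + 2 \cdot 16\right) - 18864 = \left(-100 + 32\right) - 18864 = -68 - 18864 = -18932$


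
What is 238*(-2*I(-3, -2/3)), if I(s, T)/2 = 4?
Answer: -3808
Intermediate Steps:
I(s, T) = 8 (I(s, T) = 2*4 = 8)
238*(-2*I(-3, -2/3)) = 238*(-2*8) = 238*(-16) = -3808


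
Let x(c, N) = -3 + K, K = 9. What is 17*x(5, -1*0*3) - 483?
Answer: -381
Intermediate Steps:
x(c, N) = 6 (x(c, N) = -3 + 9 = 6)
17*x(5, -1*0*3) - 483 = 17*6 - 483 = 102 - 483 = -381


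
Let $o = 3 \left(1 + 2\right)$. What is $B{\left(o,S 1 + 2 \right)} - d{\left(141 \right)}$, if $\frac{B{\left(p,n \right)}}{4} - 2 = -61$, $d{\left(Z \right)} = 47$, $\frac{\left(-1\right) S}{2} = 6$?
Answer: $-283$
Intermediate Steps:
$S = -12$ ($S = \left(-2\right) 6 = -12$)
$o = 9$ ($o = 3 \cdot 3 = 9$)
$B{\left(p,n \right)} = -236$ ($B{\left(p,n \right)} = 8 + 4 \left(-61\right) = 8 - 244 = -236$)
$B{\left(o,S 1 + 2 \right)} - d{\left(141 \right)} = -236 - 47 = -283$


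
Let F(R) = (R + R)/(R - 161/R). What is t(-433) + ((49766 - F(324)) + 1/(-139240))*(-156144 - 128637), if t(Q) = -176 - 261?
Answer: -41366019045885463681/2918888120 ≈ -1.4172e+10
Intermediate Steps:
F(R) = 2*R/(R - 161/R) (F(R) = (2*R)/(R - 161/R) = 2*R/(R - 161/R))
t(Q) = -437
t(-433) + ((49766 - F(324)) + 1/(-139240))*(-156144 - 128637) = -437 + ((49766 - 2*324²/(-161 + 324²)) + 1/(-139240))*(-156144 - 128637) = -437 + ((49766 - 2*104976/(-161 + 104976)) - 1/139240)*(-284781) = -437 + ((49766 - 2*104976/104815) - 1/139240)*(-284781) = -437 + ((49766 - 1*209952/104815) - 1/139240)*(-284781) = -437 + ((49766 - 209952/104815) - 1/139240)*(-284781) = -437 + (5216013338/104815 - 1/139240)*(-284781) = -437 + (145255539415661/2918888120)*(-284781) = -437 - 41366017770331355241/2918888120 = -41366019045885463681/2918888120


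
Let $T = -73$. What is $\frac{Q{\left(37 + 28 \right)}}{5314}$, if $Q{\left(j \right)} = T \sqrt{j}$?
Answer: $- \frac{73 \sqrt{65}}{5314} \approx -0.11075$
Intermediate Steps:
$Q{\left(j \right)} = - 73 \sqrt{j}$
$\frac{Q{\left(37 + 28 \right)}}{5314} = \frac{\left(-73\right) \sqrt{37 + 28}}{5314} = - 73 \sqrt{65} \cdot \frac{1}{5314} = - \frac{73 \sqrt{65}}{5314}$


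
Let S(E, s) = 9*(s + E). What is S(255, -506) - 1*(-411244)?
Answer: 408985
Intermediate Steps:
S(E, s) = 9*E + 9*s (S(E, s) = 9*(E + s) = 9*E + 9*s)
S(255, -506) - 1*(-411244) = (9*255 + 9*(-506)) - 1*(-411244) = (2295 - 4554) + 411244 = -2259 + 411244 = 408985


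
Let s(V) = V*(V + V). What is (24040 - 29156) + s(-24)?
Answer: -3964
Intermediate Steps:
s(V) = 2*V² (s(V) = V*(2*V) = 2*V²)
(24040 - 29156) + s(-24) = (24040 - 29156) + 2*(-24)² = -5116 + 2*576 = -5116 + 1152 = -3964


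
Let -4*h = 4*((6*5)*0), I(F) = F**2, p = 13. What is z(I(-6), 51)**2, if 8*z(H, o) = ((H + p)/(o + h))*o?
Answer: 2401/64 ≈ 37.516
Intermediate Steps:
h = 0 (h = -6*5*0 = -30*0 = -0 = -1/4*0 = 0)
z(H, o) = 13/8 + H/8 (z(H, o) = (((H + 13)/(o + 0))*o)/8 = (((13 + H)/o)*o)/8 = (13 + H)/8 = 13/8 + H/8)
z(I(-6), 51)**2 = (13/8 + (1/8)*(-6)**2)**2 = (13/8 + (1/8)*36)**2 = (13/8 + 9/2)**2 = (49/8)**2 = 2401/64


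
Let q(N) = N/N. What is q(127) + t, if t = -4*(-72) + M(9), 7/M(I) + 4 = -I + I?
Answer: 1149/4 ≈ 287.25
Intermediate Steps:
M(I) = -7/4 (M(I) = 7/(-4 + (-I + I)) = 7/(-4 + 0) = 7/(-4) = 7*(-¼) = -7/4)
q(N) = 1
t = 1145/4 (t = -4*(-72) - 7/4 = 288 - 7/4 = 1145/4 ≈ 286.25)
q(127) + t = 1 + 1145/4 = 1149/4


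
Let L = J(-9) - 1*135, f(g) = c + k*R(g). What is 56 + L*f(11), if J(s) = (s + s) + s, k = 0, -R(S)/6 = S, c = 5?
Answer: -754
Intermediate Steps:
R(S) = -6*S
J(s) = 3*s (J(s) = 2*s + s = 3*s)
f(g) = 5 (f(g) = 5 + 0*(-6*g) = 5 + 0 = 5)
L = -162 (L = 3*(-9) - 1*135 = -27 - 135 = -162)
56 + L*f(11) = 56 - 162*5 = 56 - 810 = -754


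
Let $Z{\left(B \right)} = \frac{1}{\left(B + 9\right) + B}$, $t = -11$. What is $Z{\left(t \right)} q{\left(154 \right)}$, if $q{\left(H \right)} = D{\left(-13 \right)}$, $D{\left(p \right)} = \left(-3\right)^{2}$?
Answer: $- \frac{9}{13} \approx -0.69231$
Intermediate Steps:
$D{\left(p \right)} = 9$
$q{\left(H \right)} = 9$
$Z{\left(B \right)} = \frac{1}{9 + 2 B}$ ($Z{\left(B \right)} = \frac{1}{\left(9 + B\right) + B} = \frac{1}{9 + 2 B}$)
$Z{\left(t \right)} q{\left(154 \right)} = \frac{1}{9 + 2 \left(-11\right)} 9 = \frac{1}{9 - 22} \cdot 9 = \frac{1}{-13} \cdot 9 = \left(- \frac{1}{13}\right) 9 = - \frac{9}{13}$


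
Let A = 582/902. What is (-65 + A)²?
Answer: 842392576/203401 ≈ 4141.5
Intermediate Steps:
A = 291/451 (A = 582*(1/902) = 291/451 ≈ 0.64523)
(-65 + A)² = (-65 + 291/451)² = (-29024/451)² = 842392576/203401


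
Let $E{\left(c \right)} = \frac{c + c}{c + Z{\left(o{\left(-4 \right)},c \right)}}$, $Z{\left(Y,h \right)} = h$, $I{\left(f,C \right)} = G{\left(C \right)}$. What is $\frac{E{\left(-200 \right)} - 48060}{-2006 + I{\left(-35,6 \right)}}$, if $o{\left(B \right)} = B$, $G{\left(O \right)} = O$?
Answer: $\frac{48059}{2000} \approx 24.03$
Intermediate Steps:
$I{\left(f,C \right)} = C$
$E{\left(c \right)} = 1$ ($E{\left(c \right)} = \frac{c + c}{c + c} = \frac{2 c}{2 c} = 2 c \frac{1}{2 c} = 1$)
$\frac{E{\left(-200 \right)} - 48060}{-2006 + I{\left(-35,6 \right)}} = \frac{1 - 48060}{-2006 + 6} = - \frac{48059}{-2000} = \left(-48059\right) \left(- \frac{1}{2000}\right) = \frac{48059}{2000}$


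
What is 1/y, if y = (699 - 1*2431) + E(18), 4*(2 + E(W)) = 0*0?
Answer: -1/1734 ≈ -0.00057670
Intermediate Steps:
E(W) = -2 (E(W) = -2 + (0*0)/4 = -2 + (1/4)*0 = -2 + 0 = -2)
y = -1734 (y = (699 - 1*2431) - 2 = (699 - 2431) - 2 = -1732 - 2 = -1734)
1/y = 1/(-1734) = -1/1734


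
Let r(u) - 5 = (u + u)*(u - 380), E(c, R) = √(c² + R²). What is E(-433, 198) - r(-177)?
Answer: -197183 + √226693 ≈ -1.9671e+5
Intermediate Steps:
E(c, R) = √(R² + c²)
r(u) = 5 + 2*u*(-380 + u) (r(u) = 5 + (u + u)*(u - 380) = 5 + (2*u)*(-380 + u) = 5 + 2*u*(-380 + u))
E(-433, 198) - r(-177) = √(198² + (-433)²) - (5 - 760*(-177) + 2*(-177)²) = √(39204 + 187489) - (5 + 134520 + 2*31329) = √226693 - (5 + 134520 + 62658) = √226693 - 1*197183 = √226693 - 197183 = -197183 + √226693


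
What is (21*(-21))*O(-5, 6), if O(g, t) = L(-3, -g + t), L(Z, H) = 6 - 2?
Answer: -1764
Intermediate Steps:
L(Z, H) = 4
O(g, t) = 4
(21*(-21))*O(-5, 6) = (21*(-21))*4 = -441*4 = -1764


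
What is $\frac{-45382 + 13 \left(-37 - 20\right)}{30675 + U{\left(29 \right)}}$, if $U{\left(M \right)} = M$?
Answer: $- \frac{46123}{30704} \approx -1.5022$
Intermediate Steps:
$\frac{-45382 + 13 \left(-37 - 20\right)}{30675 + U{\left(29 \right)}} = \frac{-45382 + 13 \left(-37 - 20\right)}{30675 + 29} = \frac{-45382 + 13 \left(-57\right)}{30704} = \left(-45382 - 741\right) \frac{1}{30704} = \left(-46123\right) \frac{1}{30704} = - \frac{46123}{30704}$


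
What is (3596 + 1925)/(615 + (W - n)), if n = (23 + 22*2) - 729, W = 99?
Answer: 5521/1376 ≈ 4.0124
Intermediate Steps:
n = -662 (n = (23 + 44) - 729 = 67 - 729 = -662)
(3596 + 1925)/(615 + (W - n)) = (3596 + 1925)/(615 + (99 - 1*(-662))) = 5521/(615 + (99 + 662)) = 5521/(615 + 761) = 5521/1376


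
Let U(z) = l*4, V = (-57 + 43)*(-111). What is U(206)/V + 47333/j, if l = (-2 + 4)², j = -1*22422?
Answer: -109905/52318 ≈ -2.1007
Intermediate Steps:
j = -22422
l = 4 (l = 2² = 4)
V = 1554 (V = -14*(-111) = 1554)
U(z) = 16 (U(z) = 4*4 = 16)
U(206)/V + 47333/j = 16/1554 + 47333/(-22422) = 16*(1/1554) + 47333*(-1/22422) = 8/777 - 47333/22422 = -109905/52318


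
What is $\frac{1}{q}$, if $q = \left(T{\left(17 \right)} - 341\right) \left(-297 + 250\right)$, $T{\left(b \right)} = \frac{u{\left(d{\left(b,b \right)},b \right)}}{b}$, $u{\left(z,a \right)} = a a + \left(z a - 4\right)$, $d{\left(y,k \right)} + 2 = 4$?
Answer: $\frac{17}{257466} \approx 6.6028 \cdot 10^{-5}$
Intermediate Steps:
$d{\left(y,k \right)} = 2$ ($d{\left(y,k \right)} = -2 + 4 = 2$)
$u{\left(z,a \right)} = -4 + a^{2} + a z$ ($u{\left(z,a \right)} = a^{2} + \left(a z - 4\right) = a^{2} + \left(-4 + a z\right) = -4 + a^{2} + a z$)
$T{\left(b \right)} = \frac{-4 + b^{2} + 2 b}{b}$ ($T{\left(b \right)} = \frac{-4 + b^{2} + b 2}{b} = \frac{-4 + b^{2} + 2 b}{b}$)
$q = \frac{257466}{17}$ ($q = \left(\left(2 + 17 - \frac{4}{17}\right) - 341\right) \left(-297 + 250\right) = \left(\left(2 + 17 - \frac{4}{17}\right) - 341\right) \left(-47\right) = \left(\frac{319}{17} - 341\right) \left(-47\right) = \left(- \frac{5478}{17}\right) \left(-47\right) = \frac{257466}{17} \approx 15145.0$)
$\frac{1}{q} = \frac{1}{\frac{257466}{17}} = \frac{17}{257466}$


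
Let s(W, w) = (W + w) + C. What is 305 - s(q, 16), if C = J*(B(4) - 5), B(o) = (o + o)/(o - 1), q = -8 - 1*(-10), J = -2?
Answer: 847/3 ≈ 282.33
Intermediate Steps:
q = 2 (q = -8 + 10 = 2)
B(o) = 2*o/(-1 + o) (B(o) = (2*o)/(-1 + o) = 2*o/(-1 + o))
C = 14/3 (C = -2*(2*4/(-1 + 4) - 5) = -2*(2*4/3 - 5) = -2*(2*4*(1/3) - 5) = -2*(8/3 - 5) = -2*(-7/3) = 14/3 ≈ 4.6667)
s(W, w) = 14/3 + W + w (s(W, w) = (W + w) + 14/3 = 14/3 + W + w)
305 - s(q, 16) = 305 - (14/3 + 2 + 16) = 305 - 1*68/3 = 305 - 68/3 = 847/3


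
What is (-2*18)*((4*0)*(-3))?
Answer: 0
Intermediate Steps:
(-2*18)*((4*0)*(-3)) = -0*(-3) = -36*0 = 0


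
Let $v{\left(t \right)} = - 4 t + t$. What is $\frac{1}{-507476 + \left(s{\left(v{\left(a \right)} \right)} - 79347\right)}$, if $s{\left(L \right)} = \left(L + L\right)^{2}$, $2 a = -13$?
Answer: $- \frac{1}{585302} \approx -1.7085 \cdot 10^{-6}$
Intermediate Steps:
$a = - \frac{13}{2}$ ($a = \frac{1}{2} \left(-13\right) = - \frac{13}{2} \approx -6.5$)
$v{\left(t \right)} = - 3 t$
$s{\left(L \right)} = 4 L^{2}$ ($s{\left(L \right)} = \left(2 L\right)^{2} = 4 L^{2}$)
$\frac{1}{-507476 + \left(s{\left(v{\left(a \right)} \right)} - 79347\right)} = \frac{1}{-507476 + \left(4 \left(\left(-3\right) \left(- \frac{13}{2}\right)\right)^{2} - 79347\right)} = \frac{1}{-507476 - \left(79347 - 4 \left(\frac{39}{2}\right)^{2}\right)} = \frac{1}{-507476 + \left(4 \cdot \frac{1521}{4} - 79347\right)} = \frac{1}{-507476 + \left(1521 - 79347\right)} = \frac{1}{-507476 - 77826} = \frac{1}{-585302} = - \frac{1}{585302}$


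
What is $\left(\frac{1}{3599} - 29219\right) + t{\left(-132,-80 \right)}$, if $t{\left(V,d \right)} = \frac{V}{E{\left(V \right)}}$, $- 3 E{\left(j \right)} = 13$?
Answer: $- \frac{1365644136}{46787} \approx -29189.0$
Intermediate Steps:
$E{\left(j \right)} = - \frac{13}{3}$ ($E{\left(j \right)} = \left(- \frac{1}{3}\right) 13 = - \frac{13}{3}$)
$t{\left(V,d \right)} = - \frac{3 V}{13}$ ($t{\left(V,d \right)} = \frac{V}{- \frac{13}{3}} = V \left(- \frac{3}{13}\right) = - \frac{3 V}{13}$)
$\left(\frac{1}{3599} - 29219\right) + t{\left(-132,-80 \right)} = \left(\frac{1}{3599} - 29219\right) - - \frac{396}{13} = \left(\frac{1}{3599} - 29219\right) + \frac{396}{13} = - \frac{105159180}{3599} + \frac{396}{13} = - \frac{1365644136}{46787}$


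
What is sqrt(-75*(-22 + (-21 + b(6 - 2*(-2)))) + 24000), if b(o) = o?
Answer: 5*sqrt(1059) ≈ 162.71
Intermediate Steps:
sqrt(-75*(-22 + (-21 + b(6 - 2*(-2)))) + 24000) = sqrt(-75*(-22 + (-21 + (6 - 2*(-2)))) + 24000) = sqrt(-75*(-22 + (-21 + (6 + 4))) + 24000) = sqrt(-75*(-22 + (-21 + 10)) + 24000) = sqrt(-75*(-22 - 11) + 24000) = sqrt(-75*(-33) + 24000) = sqrt(2475 + 24000) = sqrt(26475) = 5*sqrt(1059)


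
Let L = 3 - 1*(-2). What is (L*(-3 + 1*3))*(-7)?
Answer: 0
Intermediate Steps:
L = 5 (L = 3 + 2 = 5)
(L*(-3 + 1*3))*(-7) = (5*(-3 + 1*3))*(-7) = (5*(-3 + 3))*(-7) = (5*0)*(-7) = 0*(-7) = 0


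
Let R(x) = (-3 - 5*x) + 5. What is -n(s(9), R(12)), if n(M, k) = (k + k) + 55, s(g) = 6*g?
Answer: 61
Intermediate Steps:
R(x) = 2 - 5*x
n(M, k) = 55 + 2*k (n(M, k) = 2*k + 55 = 55 + 2*k)
-n(s(9), R(12)) = -(55 + 2*(2 - 5*12)) = -(55 + 2*(2 - 60)) = -(55 + 2*(-58)) = -(55 - 116) = -1*(-61) = 61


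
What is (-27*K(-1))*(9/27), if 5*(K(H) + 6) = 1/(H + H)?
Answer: 549/10 ≈ 54.900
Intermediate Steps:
K(H) = -6 + 1/(10*H) (K(H) = -6 + 1/(5*(H + H)) = -6 + 1/(5*((2*H))) = -6 + (1/(2*H))/5 = -6 + 1/(10*H))
(-27*K(-1))*(9/27) = (-27*(-6 + (⅒)/(-1)))*(9/27) = (-27*(-6 + (⅒)*(-1)))*(9*(1/27)) = -27*(-6 - ⅒)*(⅓) = -27*(-61/10)*(⅓) = (1647/10)*(⅓) = 549/10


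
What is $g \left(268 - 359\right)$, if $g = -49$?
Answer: $4459$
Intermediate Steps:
$g \left(268 - 359\right) = - 49 \left(268 - 359\right) = \left(-49\right) \left(-91\right) = 4459$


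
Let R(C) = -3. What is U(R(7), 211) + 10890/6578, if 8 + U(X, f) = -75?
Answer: -24322/299 ≈ -81.344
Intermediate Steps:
U(X, f) = -83 (U(X, f) = -8 - 75 = -83)
U(R(7), 211) + 10890/6578 = -83 + 10890/6578 = -83 + 10890*(1/6578) = -83 + 495/299 = -24322/299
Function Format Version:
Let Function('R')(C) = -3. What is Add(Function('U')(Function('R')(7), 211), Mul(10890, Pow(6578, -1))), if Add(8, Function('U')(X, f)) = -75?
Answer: Rational(-24322, 299) ≈ -81.344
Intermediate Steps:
Function('U')(X, f) = -83 (Function('U')(X, f) = Add(-8, -75) = -83)
Add(Function('U')(Function('R')(7), 211), Mul(10890, Pow(6578, -1))) = Add(-83, Mul(10890, Pow(6578, -1))) = Add(-83, Mul(10890, Rational(1, 6578))) = Add(-83, Rational(495, 299)) = Rational(-24322, 299)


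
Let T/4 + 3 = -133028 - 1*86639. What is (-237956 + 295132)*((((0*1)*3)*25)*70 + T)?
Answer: -50239407680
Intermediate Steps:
T = -878680 (T = -12 + 4*(-133028 - 1*86639) = -12 + 4*(-133028 - 86639) = -12 + 4*(-219667) = -12 - 878668 = -878680)
(-237956 + 295132)*((((0*1)*3)*25)*70 + T) = (-237956 + 295132)*((((0*1)*3)*25)*70 - 878680) = 57176*(((0*3)*25)*70 - 878680) = 57176*((0*25)*70 - 878680) = 57176*(0*70 - 878680) = 57176*(0 - 878680) = 57176*(-878680) = -50239407680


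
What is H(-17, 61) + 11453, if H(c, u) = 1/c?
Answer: 194700/17 ≈ 11453.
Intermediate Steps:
H(-17, 61) + 11453 = 1/(-17) + 11453 = -1/17 + 11453 = 194700/17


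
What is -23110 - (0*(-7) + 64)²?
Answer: -27206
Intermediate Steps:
-23110 - (0*(-7) + 64)² = -23110 - (0 + 64)² = -23110 - 1*64² = -23110 - 1*4096 = -23110 - 4096 = -27206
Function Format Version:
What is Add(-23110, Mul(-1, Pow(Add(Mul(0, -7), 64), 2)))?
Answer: -27206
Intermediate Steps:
Add(-23110, Mul(-1, Pow(Add(Mul(0, -7), 64), 2))) = Add(-23110, Mul(-1, Pow(Add(0, 64), 2))) = Add(-23110, Mul(-1, Pow(64, 2))) = Add(-23110, Mul(-1, 4096)) = Add(-23110, -4096) = -27206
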